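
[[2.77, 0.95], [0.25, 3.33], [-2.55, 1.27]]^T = [[2.77,  0.25,  -2.55],[0.95,  3.33,  1.27]]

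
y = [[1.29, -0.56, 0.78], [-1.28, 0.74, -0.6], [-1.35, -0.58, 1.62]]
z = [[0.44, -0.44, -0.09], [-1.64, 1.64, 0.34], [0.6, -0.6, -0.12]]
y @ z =[[1.95, -1.95, -0.4], [-2.14, 2.14, 0.44], [1.33, -1.33, -0.27]]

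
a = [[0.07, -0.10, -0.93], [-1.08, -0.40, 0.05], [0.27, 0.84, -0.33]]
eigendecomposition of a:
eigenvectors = [[-0.65+0.00j, (-0.3-0.39j), -0.30+0.39j], [0.66+0.00j, (0.36-0.48j), 0.36+0.48j], [0.37+0.00j, -0.63+0.00j, (-0.63-0j)]]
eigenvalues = [(0.7+0j), (-0.68+0.82j), (-0.68-0.82j)]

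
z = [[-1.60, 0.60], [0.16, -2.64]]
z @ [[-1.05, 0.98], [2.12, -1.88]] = [[2.95, -2.7], [-5.76, 5.12]]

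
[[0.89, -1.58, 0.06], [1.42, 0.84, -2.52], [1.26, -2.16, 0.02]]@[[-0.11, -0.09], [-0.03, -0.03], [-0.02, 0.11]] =[[-0.05, -0.03],[-0.13, -0.43],[-0.07, -0.05]]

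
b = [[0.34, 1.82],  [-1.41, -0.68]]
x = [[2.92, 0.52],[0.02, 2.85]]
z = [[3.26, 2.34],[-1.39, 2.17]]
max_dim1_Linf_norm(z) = 3.26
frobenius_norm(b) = 2.42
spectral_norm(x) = 3.17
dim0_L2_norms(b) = [1.45, 1.94]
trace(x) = 5.77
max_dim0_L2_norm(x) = 2.92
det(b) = 2.33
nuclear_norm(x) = 5.79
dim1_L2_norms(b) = [1.85, 1.57]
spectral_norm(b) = 2.17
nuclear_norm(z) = 6.59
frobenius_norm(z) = 4.77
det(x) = 8.31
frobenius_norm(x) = 4.11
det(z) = 10.33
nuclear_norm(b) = 3.25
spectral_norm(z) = 4.02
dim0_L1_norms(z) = [4.65, 4.51]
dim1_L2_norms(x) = [2.97, 2.85]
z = b + x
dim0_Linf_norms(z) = [3.26, 2.34]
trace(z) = 5.43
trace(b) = -0.34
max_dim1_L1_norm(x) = 3.44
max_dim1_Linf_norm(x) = 2.92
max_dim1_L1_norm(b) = 2.16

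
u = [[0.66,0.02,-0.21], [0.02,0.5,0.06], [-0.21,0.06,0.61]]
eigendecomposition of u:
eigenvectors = [[-0.74, -0.56, 0.37],[0.07, 0.48, 0.88],[0.67, -0.67, 0.31]]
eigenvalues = [0.85, 0.39, 0.53]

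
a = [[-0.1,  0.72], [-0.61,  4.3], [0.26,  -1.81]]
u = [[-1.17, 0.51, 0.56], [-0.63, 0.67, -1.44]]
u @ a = [[-0.05, 0.34],[-0.72, 5.03]]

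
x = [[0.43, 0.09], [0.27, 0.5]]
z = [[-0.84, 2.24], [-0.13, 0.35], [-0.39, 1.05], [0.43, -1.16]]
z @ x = [[0.24,1.04], [0.04,0.16], [0.12,0.49], [-0.13,-0.54]]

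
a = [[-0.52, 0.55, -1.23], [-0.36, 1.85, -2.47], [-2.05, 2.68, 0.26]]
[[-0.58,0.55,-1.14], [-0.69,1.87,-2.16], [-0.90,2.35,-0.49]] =a@ [[0.59, 0.09, 0.26], [0.09, 0.95, -0.06], [0.26, -0.06, 0.79]]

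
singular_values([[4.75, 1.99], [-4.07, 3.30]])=[6.31, 3.77]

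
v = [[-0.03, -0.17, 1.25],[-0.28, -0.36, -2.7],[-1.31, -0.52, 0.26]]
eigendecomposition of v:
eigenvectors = [[(-0.48+0.16j), (-0.48-0.16j), 0.15+0.00j],  [(0.8+0j), (0.8-0j), -0.96+0.00j],  [-0.19-0.28j, (-0.19+0.28j), (-0.24+0j)]]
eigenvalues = [(0.44+0.88j), (0.44-0.88j), (-1+0j)]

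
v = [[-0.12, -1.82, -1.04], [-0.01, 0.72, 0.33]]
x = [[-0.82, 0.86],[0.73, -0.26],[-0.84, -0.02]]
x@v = [[0.09, 2.11, 1.14], [-0.08, -1.52, -0.84], [0.10, 1.51, 0.87]]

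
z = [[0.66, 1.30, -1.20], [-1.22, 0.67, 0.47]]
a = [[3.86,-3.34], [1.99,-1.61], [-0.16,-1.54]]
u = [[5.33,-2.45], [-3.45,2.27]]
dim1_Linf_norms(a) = [3.86, 1.99, 1.54]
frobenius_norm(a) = 5.92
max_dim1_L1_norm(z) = 3.16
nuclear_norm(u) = 7.67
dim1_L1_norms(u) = [7.78, 5.72]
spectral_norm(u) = 7.16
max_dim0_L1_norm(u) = 8.78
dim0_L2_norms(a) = [4.35, 4.01]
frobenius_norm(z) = 2.39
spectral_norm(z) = 1.93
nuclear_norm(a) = 7.04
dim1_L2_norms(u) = [5.87, 4.13]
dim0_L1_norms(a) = [6.01, 6.49]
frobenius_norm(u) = 7.17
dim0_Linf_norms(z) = [1.22, 1.3, 1.2]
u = z @ a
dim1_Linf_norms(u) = [5.33, 3.45]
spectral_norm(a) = 5.78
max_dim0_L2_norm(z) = 1.46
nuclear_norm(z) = 3.34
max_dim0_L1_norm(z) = 1.97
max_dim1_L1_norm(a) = 7.2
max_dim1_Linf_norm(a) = 3.86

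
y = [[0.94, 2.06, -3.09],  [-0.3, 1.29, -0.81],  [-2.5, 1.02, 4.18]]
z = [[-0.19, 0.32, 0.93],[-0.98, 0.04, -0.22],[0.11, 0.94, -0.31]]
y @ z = [[-2.54,-2.52,1.38], [-1.30,-0.81,-0.31], [-0.06,3.17,-3.85]]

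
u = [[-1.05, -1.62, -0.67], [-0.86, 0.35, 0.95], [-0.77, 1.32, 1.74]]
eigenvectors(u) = [[-0.34, 0.93, 0.48], [0.45, 0.35, -0.58], [0.83, 0.07, 0.65]]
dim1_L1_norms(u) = [3.34, 2.16, 3.83]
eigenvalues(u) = [2.76, -1.72, -0.0]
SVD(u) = [[0.51,  0.82,  0.26],[-0.36,  0.48,  -0.80],[-0.78,  0.31,  0.54]] @ diag([2.8721149914390414, 1.7476391012388757, 0.003612169997752315]) @ [[0.13, -0.69, -0.71], [-0.87, -0.43, 0.26], [-0.48, 0.58, -0.65]]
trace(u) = 1.04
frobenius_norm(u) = 3.36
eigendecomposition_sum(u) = [[0.27, -0.57, -0.7], [-0.36, 0.75, 0.94], [-0.67, 1.4, 1.74]] + [[-1.32, -1.06, 0.03], [-0.5, -0.4, 0.01], [-0.1, -0.08, 0.00]] + [[-0.0, 0.0, -0.0], [0.00, -0.0, 0.0], [-0.00, 0.00, -0.00]]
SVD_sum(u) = [[0.19,-1.00,-1.04], [-0.14,0.71,0.73], [-0.30,1.55,1.60]] + [[-1.24,-0.62,0.37], [-0.72,-0.36,0.21], [-0.47,-0.23,0.14]] + [[-0.00, 0.00, -0.00],[0.0, -0.0, 0.0],[-0.00, 0.00, -0.00]]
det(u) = 0.02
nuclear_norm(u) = 4.62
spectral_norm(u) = 2.87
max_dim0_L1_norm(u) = 3.36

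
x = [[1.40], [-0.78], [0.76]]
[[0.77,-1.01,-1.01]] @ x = [[1.1]]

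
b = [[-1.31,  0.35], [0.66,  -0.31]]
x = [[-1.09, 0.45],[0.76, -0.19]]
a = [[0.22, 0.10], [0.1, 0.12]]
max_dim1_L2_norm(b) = 1.36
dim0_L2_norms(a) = [0.24, 0.16]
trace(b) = -1.62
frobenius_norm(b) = 1.54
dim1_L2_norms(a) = [0.24, 0.16]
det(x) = -0.13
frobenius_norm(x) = 1.42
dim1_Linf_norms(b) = [1.31, 0.66]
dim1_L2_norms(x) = [1.18, 0.78]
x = b + a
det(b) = 0.18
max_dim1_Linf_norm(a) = 0.22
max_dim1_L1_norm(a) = 0.32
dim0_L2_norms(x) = [1.33, 0.49]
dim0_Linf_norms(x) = [1.09, 0.45]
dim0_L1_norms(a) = [0.32, 0.22]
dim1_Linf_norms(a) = [0.22, 0.12]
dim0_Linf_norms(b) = [1.31, 0.35]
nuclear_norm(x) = 1.51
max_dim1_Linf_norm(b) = 1.31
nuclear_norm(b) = 1.65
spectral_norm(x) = 1.41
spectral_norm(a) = 0.28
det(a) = 0.02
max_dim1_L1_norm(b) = 1.66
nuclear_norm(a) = 0.34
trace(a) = 0.34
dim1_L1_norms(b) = [1.66, 0.97]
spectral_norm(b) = 1.54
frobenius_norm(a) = 0.29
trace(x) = -1.28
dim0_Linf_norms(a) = [0.22, 0.12]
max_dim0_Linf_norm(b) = 1.31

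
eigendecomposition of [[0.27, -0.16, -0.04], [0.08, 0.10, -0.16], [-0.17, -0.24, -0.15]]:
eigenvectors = [[(-0.64+0j), -0.64-0.00j, (0.17+0j)],[(-0.15+0.58j), (-0.15-0.58j), (0.36+0j)],[0.24-0.42j, (0.24+0.42j), (0.92+0j)]]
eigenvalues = [(0.25+0.12j), (0.25-0.12j), (-0.27+0j)]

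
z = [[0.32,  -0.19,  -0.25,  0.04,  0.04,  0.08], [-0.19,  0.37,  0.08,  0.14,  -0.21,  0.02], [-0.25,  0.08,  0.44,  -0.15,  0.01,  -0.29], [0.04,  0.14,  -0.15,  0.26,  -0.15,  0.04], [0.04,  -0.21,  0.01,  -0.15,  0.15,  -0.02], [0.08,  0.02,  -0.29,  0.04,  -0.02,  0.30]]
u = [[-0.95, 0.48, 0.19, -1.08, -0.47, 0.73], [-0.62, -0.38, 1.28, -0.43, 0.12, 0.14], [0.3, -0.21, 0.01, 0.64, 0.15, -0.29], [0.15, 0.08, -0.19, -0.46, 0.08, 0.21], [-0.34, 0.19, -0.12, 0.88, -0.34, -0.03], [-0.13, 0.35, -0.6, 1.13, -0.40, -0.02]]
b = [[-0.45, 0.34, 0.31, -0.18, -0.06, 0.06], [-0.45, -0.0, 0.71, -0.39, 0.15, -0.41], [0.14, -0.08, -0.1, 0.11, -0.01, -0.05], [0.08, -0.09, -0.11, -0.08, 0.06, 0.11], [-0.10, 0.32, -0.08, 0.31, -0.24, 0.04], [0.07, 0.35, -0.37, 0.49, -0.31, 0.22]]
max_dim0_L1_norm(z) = 1.22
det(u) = 0.00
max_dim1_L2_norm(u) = 1.76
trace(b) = -0.65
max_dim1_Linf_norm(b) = 0.71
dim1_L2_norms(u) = [1.76, 1.54, 0.81, 0.57, 1.03, 1.39]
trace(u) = -2.14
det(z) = -0.00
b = u @ z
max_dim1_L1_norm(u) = 3.9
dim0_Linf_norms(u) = [0.95, 0.48, 1.28, 1.13, 0.47, 0.73]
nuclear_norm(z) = 1.85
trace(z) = 1.84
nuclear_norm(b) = 2.48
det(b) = -0.00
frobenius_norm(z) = 1.11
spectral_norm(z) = 0.86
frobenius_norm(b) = 1.59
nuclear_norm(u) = 5.25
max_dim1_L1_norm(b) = 2.11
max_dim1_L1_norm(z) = 1.22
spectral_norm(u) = 2.37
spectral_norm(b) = 1.32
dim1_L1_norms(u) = [3.9, 2.97, 1.6, 1.17, 1.9, 2.63]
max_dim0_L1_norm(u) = 4.62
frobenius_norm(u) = 3.07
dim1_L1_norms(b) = [1.4, 2.11, 0.49, 0.53, 1.09, 1.81]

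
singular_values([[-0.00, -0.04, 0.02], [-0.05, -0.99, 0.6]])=[1.16, 0.0]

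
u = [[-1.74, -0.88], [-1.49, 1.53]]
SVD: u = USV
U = [[-0.6,  -0.80], [-0.80,  0.6]]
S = [2.34, 1.7]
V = [[0.95, -0.30], [0.3, 0.95]]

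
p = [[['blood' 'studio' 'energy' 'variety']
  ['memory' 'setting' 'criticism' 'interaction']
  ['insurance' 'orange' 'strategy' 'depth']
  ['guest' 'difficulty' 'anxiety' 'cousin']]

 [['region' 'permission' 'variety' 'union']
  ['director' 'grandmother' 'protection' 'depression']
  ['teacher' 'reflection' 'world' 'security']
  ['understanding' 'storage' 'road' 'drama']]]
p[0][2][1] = 'orange'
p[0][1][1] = 'setting'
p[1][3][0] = 'understanding'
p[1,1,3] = 'depression'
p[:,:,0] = [['blood', 'memory', 'insurance', 'guest'], ['region', 'director', 'teacher', 'understanding']]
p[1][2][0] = 'teacher'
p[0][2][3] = 'depth'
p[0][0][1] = 'studio'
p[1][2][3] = 'security'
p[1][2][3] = 'security'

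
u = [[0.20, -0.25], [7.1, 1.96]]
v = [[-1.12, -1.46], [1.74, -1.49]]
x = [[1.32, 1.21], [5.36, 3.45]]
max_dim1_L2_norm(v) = 2.29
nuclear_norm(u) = 7.66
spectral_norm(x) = 6.61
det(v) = 4.21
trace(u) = 2.16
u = x + v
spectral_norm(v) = 2.30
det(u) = 2.17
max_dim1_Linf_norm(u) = 7.1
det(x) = -1.93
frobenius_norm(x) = 6.62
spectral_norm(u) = 7.37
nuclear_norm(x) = 6.91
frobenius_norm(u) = 7.37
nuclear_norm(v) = 4.13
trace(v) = -2.61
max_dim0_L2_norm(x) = 5.52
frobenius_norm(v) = 2.94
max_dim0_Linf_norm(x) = 5.36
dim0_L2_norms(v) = [2.07, 2.09]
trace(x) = 4.77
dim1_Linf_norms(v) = [1.46, 1.74]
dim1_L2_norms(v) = [1.84, 2.29]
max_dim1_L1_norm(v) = 3.23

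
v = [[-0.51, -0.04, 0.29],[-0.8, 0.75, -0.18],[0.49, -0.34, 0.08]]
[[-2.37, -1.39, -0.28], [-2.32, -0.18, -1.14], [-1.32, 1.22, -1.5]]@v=[[2.18, -0.85, -0.46],  [0.77, 0.35, -0.73],  [-1.04, 1.48, -0.72]]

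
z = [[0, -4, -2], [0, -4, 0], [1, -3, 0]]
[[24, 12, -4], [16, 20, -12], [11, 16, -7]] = z @ [[-1, 1, 2], [-4, -5, 3], [-4, 4, -4]]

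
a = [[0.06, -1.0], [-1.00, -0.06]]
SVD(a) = [[1.0, -0.06],[0.06, 1.0]] @ diag([1.0017983829094557, 1.0017983829094554]) @ [[-0.00, -1.0], [-1.00, -0.00]]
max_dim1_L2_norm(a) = 1.0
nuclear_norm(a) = 2.00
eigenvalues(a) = [1.0, -1.0]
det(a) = -1.00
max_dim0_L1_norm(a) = 1.06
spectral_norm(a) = 1.00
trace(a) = 0.00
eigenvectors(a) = [[0.73,0.69], [-0.69,0.73]]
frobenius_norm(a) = 1.42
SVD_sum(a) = [[0.0, -1.00],[0.00, -0.06]] + [[0.06, 0.00], [-1.0, 0.0]]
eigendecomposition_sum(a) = [[0.53, -0.50], [-0.50, 0.47]] + [[-0.47, -0.50],  [-0.50, -0.53]]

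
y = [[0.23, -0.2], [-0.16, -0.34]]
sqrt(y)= [[(0.49+0.05j), -0.16+0.19j], [(-0.13+0.15j), (0.04+0.58j)]]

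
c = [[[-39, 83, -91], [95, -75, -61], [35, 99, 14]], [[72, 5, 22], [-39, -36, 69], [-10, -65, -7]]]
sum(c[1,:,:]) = 11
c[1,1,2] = 69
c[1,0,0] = 72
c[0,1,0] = 95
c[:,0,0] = [-39, 72]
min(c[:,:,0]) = -39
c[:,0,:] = [[-39, 83, -91], [72, 5, 22]]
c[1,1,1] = -36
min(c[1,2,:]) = -65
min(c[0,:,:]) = -91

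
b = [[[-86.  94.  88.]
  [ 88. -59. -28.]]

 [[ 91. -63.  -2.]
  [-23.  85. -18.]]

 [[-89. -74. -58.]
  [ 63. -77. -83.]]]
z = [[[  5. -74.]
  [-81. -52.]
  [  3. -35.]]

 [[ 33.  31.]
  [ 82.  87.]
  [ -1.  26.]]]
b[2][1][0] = 63.0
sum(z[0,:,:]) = -234.0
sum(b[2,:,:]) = -318.0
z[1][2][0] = -1.0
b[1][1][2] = -18.0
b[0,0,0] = -86.0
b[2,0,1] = -74.0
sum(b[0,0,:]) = 96.0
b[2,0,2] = -58.0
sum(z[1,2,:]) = 25.0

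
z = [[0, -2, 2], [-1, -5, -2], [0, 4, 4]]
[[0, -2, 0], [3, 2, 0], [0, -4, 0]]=z@ [[-3, 0, 0], [0, 0, 0], [0, -1, 0]]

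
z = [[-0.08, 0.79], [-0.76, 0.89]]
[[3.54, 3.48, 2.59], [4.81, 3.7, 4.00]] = z@[[-1.24, 0.33, -1.62], [4.35, 4.44, 3.11]]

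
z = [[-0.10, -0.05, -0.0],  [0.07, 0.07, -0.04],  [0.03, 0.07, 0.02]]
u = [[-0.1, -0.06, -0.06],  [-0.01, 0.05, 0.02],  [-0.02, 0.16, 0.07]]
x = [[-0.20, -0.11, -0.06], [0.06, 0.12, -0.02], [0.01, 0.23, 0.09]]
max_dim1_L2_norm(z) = 0.11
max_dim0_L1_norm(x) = 0.46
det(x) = -0.00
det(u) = -0.00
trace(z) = -0.01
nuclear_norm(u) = 0.31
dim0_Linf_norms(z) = [0.1, 0.07, 0.04]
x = z + u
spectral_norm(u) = 0.20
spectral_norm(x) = 0.33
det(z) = -0.00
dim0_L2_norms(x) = [0.21, 0.28, 0.11]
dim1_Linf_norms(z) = [0.1, 0.07, 0.07]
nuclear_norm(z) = 0.25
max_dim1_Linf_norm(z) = 0.1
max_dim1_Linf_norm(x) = 0.23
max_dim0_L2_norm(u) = 0.18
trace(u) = 0.02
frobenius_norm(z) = 0.17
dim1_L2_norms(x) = [0.24, 0.14, 0.25]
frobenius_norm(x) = 0.37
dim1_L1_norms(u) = [0.22, 0.08, 0.25]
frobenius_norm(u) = 0.23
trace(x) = 0.01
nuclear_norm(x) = 0.55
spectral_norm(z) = 0.16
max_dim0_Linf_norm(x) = 0.23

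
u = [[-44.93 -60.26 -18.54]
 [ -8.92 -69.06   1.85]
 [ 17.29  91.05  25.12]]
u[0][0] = -44.93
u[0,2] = -18.54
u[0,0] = -44.93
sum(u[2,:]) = 133.46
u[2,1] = 91.05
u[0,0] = -44.93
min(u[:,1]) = -69.06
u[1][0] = -8.92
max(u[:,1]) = 91.05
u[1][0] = -8.92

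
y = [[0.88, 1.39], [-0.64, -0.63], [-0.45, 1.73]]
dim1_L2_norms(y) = [1.65, 0.9, 1.79]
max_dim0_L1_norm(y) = 3.75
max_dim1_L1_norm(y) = 2.27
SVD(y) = [[-0.66, 0.53], [0.32, -0.45], [-0.68, -0.72]] @ diag([2.3445276753564595, 1.100722480686042]) @ [[-0.20,  -0.98], [0.98,  -0.20]]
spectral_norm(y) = 2.34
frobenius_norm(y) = 2.59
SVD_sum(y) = [[0.31, 1.51], [-0.15, -0.73], [0.32, 1.57]] + [[0.57, -0.12],[-0.49, 0.10],[-0.77, 0.16]]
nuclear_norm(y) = 3.45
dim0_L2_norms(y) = [1.18, 2.31]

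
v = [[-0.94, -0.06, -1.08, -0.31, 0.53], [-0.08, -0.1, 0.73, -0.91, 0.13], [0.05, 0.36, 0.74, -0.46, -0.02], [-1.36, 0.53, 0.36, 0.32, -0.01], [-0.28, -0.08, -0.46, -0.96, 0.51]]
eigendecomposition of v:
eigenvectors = [[(0.19+0.19j), (0.19-0.19j), 0.51-0.04j, (0.51+0.04j), (0.11+0j)], [(0.35-0.26j), (0.35+0.26j), 0.62+0.00j, (0.62-0j), (-0.07+0j)], [(0.17-0.36j), 0.17+0.36j, (-0.05-0.01j), -0.05+0.01j, (0.25+0j)], [(-0.42-0.31j), (-0.42+0.31j), 0.38-0.04j, 0.38+0.04j, 0.33+0.00j], [0.56+0.00j, 0.56-0.00j, (0.45-0.03j), 0.45+0.03j, 0.90+0.00j]]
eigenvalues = [(0.95+0.78j), (0.95-0.78j), (-0.68+0.04j), (-0.68-0.04j), 0j]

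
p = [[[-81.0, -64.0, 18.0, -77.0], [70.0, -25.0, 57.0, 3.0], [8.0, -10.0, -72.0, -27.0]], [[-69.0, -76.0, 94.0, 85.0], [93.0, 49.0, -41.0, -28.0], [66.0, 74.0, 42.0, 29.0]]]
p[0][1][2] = 57.0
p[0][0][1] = -64.0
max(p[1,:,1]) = 74.0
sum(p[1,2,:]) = 211.0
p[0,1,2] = 57.0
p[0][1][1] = -25.0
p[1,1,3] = -28.0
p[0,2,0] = 8.0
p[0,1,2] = 57.0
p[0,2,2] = -72.0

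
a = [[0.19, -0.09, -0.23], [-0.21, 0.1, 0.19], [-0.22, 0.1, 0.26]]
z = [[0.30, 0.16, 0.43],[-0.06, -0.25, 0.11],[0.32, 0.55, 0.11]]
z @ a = [[-0.07, 0.03, 0.07], [0.02, -0.01, -0.01], [-0.08, 0.04, 0.06]]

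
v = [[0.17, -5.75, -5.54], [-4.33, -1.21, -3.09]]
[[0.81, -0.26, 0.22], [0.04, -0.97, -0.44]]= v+[[0.64, 5.49, 5.76], [4.37, 0.24, 2.65]]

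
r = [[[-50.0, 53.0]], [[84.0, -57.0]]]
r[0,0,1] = 53.0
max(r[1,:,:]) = 84.0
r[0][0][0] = -50.0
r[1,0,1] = -57.0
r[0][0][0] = -50.0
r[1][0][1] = -57.0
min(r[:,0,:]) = -57.0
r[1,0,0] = 84.0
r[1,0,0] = 84.0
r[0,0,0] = -50.0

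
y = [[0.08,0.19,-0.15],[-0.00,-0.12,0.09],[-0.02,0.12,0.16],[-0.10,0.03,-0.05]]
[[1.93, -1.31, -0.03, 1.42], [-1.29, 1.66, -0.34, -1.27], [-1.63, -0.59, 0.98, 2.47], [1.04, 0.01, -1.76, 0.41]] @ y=[[0.01,0.56,-0.48], [0.03,-0.52,0.35], [-0.4,-0.05,0.22], [0.08,-0.0,-0.46]]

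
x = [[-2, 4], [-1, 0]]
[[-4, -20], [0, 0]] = x@[[0, 0], [-1, -5]]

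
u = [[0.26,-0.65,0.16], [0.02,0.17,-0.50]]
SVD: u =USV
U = [[-0.88, 0.48],[0.48, 0.88]]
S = [0.79, 0.42]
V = [[-0.28, 0.83, -0.48],[0.34, -0.39, -0.86]]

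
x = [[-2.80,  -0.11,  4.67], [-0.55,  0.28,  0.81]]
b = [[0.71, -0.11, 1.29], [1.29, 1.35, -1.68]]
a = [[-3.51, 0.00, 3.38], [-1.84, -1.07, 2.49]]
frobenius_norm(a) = 5.87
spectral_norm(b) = 2.60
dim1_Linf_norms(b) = [1.29, 1.68]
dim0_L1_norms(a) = [5.35, 1.07, 5.87]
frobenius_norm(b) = 2.91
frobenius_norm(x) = 5.54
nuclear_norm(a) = 6.79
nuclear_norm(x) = 5.83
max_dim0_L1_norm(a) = 5.87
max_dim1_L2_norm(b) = 2.51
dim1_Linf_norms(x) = [4.67, 0.81]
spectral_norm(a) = 5.79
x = b + a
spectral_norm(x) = 5.53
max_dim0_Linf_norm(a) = 3.51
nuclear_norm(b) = 3.92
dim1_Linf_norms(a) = [3.51, 2.49]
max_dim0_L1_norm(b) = 2.97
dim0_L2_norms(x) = [2.85, 0.3, 4.74]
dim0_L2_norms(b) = [1.47, 1.35, 2.12]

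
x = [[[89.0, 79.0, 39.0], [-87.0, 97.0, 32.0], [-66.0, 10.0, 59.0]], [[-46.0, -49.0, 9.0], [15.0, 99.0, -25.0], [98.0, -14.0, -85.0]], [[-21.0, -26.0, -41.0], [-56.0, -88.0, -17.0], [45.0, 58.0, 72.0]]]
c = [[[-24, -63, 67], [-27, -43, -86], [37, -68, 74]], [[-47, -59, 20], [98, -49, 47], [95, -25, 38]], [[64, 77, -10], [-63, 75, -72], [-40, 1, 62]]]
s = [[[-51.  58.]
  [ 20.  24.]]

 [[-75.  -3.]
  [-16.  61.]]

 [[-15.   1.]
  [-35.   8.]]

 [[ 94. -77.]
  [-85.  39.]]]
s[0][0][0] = -51.0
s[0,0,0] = -51.0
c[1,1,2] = 47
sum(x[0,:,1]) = 186.0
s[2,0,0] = -15.0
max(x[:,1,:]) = 99.0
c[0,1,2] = -86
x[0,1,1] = 97.0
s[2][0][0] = -15.0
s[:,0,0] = [-51.0, -75.0, -15.0, 94.0]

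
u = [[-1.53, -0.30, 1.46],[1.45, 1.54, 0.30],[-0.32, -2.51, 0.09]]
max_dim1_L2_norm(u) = 2.53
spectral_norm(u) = 3.30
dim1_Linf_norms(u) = [1.53, 1.54, 2.51]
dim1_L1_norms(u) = [3.29, 3.29, 2.92]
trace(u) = 0.10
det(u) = -5.89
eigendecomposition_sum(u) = [[-1.37+0.00j, (0.55-0j), 0.92-0.00j],  [(0.54-0j), -0.22+0.00j, (-0.36+0j)],  [0.46-0.00j, -0.19+0.00j, -0.31+0.00j]] + [[(-0.08+0.35j), -0.43+0.61j, 0.27+0.34j], [(0.46-0.01j), (0.88+0.34j), 0.33-0.43j], [-0.39+0.53j, -1.16+0.70j, 0.20+0.76j]] + [[(-0.08-0.35j), -0.43-0.61j, 0.27-0.34j],[(0.46+0.01j), (0.88-0.34j), 0.33+0.43j],[-0.39-0.53j, -1.16-0.70j, 0.20-0.76j]]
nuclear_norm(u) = 6.17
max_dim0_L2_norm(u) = 2.96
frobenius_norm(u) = 3.94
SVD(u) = [[-0.37,-0.89,0.28], [0.61,-0.01,0.79], [-0.70,0.46,0.54]] @ diag([3.2974596855542075, 1.9572993500271803, 0.9126548507118776]) @ [[0.51, 0.85, -0.13], [0.61, -0.46, -0.64], [0.61, -0.25, 0.76]]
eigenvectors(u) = [[-0.89+0.00j, 0.37-0.17j, 0.37+0.17j],[0.35+0.00j, (-0.32-0.41j), -0.32+0.41j],[(0.3+0j), (0.75+0j), (0.75-0j)]]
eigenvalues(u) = [(-1.9+0j), (1+1.45j), (1-1.45j)]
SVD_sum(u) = [[-0.62, -1.04, 0.15], [1.02, 1.71, -0.26], [-1.17, -1.97, 0.29]] + [[-1.06, 0.80, 1.11],[-0.01, 0.01, 0.01],[0.55, -0.42, -0.58]] + [[0.15, -0.06, 0.19], [0.44, -0.18, 0.55], [0.30, -0.12, 0.38]]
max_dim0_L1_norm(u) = 4.35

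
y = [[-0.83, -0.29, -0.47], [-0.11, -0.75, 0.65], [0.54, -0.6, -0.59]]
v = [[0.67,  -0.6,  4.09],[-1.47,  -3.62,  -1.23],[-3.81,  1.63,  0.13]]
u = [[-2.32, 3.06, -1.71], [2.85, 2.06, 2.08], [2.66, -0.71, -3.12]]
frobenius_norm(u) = 7.19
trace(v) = -2.82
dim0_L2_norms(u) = [4.54, 3.76, 4.12]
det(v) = -68.11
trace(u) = -3.38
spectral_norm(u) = 4.70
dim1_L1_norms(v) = [5.36, 6.32, 5.57]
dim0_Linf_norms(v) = [3.81, 3.62, 4.09]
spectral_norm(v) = 4.68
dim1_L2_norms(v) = [4.19, 4.1, 4.15]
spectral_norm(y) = 1.00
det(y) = -1.00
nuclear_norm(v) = 12.34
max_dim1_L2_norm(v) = 4.19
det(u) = 68.46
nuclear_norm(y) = 3.00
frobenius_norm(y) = 1.73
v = u @ y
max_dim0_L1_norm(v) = 5.95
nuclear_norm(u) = 12.36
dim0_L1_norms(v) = [5.95, 5.85, 5.45]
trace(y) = -2.17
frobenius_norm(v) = 7.18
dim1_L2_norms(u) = [4.2, 4.09, 4.16]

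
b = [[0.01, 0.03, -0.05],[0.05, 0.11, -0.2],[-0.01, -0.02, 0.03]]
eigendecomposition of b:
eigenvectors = [[(-0.25+0j), (-0.35-0.41j), -0.35+0.41j],[-0.95+0.00j, 0.76+0.00j, (0.76-0j)],[0.17+0.00j, (0.35-0.11j), (0.35+0.11j)]]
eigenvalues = [(0.16+0j), (-0+0j), (-0-0j)]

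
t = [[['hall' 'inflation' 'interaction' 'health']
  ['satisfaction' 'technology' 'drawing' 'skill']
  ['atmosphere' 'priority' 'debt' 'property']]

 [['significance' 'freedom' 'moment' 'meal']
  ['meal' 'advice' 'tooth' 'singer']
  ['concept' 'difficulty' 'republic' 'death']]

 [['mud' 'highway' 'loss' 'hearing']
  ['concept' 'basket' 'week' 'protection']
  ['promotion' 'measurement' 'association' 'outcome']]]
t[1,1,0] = 'meal'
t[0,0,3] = 'health'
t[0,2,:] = ['atmosphere', 'priority', 'debt', 'property']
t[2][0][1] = 'highway'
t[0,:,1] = ['inflation', 'technology', 'priority']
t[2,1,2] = 'week'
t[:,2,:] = [['atmosphere', 'priority', 'debt', 'property'], ['concept', 'difficulty', 'republic', 'death'], ['promotion', 'measurement', 'association', 'outcome']]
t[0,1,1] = 'technology'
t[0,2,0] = 'atmosphere'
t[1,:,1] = ['freedom', 'advice', 'difficulty']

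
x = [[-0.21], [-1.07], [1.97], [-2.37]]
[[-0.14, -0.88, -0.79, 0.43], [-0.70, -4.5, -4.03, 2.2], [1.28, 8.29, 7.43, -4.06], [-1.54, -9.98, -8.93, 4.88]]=x@[[0.65, 4.21, 3.77, -2.06]]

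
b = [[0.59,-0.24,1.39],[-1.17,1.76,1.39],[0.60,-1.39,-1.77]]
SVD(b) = [[0.19, -0.92, 0.34], [0.72, 0.37, 0.59], [-0.67, 0.14, 0.73]] @ diag([3.447246873114165, 1.5073856037786517, 0.07535009837741338]) @ [[-0.33, 0.62, 0.71], [-0.59, 0.45, -0.67], [-0.74, -0.64, 0.22]]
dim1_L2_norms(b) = [1.53, 2.53, 2.33]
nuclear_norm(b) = 5.03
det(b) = 0.39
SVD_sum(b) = [[-0.21,  0.4,  0.46],[-0.81,  1.54,  1.75],[0.76,  -1.45,  -1.65]] + [[0.82,-0.62,0.93],[-0.33,0.25,-0.37],[-0.12,0.09,-0.14]] + [[-0.02, -0.02, 0.01], [-0.03, -0.03, 0.01], [-0.04, -0.04, 0.01]]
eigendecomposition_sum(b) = [[0.74, -0.84, -0.04],[-1.04, 1.19, 0.06],[0.51, -0.59, -0.03]] + [[-0.10, -0.21, -0.27], [-0.09, -0.19, -0.24], [0.04, 0.08, 0.11]] + [[-0.04,0.81,1.71], [-0.04,0.75,1.58], [0.04,-0.88,-1.85]]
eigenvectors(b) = [[-0.54,0.72,-0.57], [0.76,0.64,-0.53], [-0.37,-0.29,0.62]]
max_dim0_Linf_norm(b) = 1.77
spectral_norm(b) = 3.45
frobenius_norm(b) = 3.76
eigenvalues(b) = [1.9, -0.18, -1.14]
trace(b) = 0.58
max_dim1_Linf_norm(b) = 1.77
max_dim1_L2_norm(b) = 2.53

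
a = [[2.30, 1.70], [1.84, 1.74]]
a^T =[[2.30, 1.84], [1.7, 1.74]]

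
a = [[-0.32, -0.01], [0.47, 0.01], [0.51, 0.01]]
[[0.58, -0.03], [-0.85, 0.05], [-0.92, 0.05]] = a @[[-1.81, 0.12], [0.42, -0.75]]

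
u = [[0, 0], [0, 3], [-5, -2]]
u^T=[[0, 0, -5], [0, 3, -2]]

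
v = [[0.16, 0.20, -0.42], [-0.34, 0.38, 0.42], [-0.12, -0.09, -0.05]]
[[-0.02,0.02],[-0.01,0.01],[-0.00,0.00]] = v @ [[0.02, -0.02], [-0.03, 0.03], [0.03, -0.03]]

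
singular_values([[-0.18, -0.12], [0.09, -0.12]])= [0.22, 0.15]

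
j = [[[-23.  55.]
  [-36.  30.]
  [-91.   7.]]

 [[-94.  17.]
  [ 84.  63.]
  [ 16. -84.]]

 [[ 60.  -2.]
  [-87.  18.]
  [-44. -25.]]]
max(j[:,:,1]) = 63.0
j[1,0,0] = -94.0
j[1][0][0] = -94.0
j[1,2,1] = -84.0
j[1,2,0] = 16.0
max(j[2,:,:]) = 60.0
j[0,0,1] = 55.0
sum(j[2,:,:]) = -80.0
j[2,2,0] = -44.0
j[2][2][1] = -25.0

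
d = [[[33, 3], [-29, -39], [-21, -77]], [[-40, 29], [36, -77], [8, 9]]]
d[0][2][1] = -77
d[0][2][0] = -21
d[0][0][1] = 3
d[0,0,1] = 3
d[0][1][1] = -39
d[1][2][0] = 8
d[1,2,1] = 9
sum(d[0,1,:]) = -68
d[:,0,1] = [3, 29]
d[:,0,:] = [[33, 3], [-40, 29]]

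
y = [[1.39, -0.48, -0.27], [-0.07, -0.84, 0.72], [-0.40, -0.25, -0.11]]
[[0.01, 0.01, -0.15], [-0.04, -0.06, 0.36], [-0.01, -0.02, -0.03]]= y@[[0.01,0.02,-0.03], [0.02,0.05,-0.03], [-0.03,-0.03,0.46]]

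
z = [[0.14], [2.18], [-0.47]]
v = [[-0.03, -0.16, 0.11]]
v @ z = [[-0.40]]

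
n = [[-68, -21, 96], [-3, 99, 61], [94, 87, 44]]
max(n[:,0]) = 94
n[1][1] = 99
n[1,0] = -3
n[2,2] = 44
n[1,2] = 61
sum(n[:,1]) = 165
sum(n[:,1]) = 165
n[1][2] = 61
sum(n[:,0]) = 23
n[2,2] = 44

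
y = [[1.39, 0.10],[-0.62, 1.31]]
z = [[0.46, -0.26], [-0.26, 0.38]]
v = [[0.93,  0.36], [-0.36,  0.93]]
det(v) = 0.99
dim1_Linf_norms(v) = [0.93, 0.93]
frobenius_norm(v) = 1.41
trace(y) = 2.70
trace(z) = 0.84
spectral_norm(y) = 1.66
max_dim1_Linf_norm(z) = 0.46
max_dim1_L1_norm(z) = 0.72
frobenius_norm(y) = 2.01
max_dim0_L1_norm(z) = 0.72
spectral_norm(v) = 1.00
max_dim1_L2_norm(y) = 1.45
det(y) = 1.88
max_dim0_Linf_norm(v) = 0.93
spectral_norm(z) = 0.68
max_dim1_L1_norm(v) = 1.29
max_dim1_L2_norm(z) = 0.53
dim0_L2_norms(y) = [1.52, 1.31]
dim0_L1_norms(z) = [0.72, 0.64]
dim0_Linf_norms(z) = [0.46, 0.38]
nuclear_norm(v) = 1.99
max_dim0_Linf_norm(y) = 1.39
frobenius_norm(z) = 0.70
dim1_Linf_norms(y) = [1.39, 1.31]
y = z + v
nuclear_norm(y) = 2.79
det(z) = 0.11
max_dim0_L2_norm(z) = 0.53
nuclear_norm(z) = 0.84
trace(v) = 1.86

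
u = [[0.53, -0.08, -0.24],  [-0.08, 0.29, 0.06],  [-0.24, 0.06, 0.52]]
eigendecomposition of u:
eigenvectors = [[-0.7, 0.53, -0.47], [0.20, -0.49, -0.85], [0.68, 0.69, -0.24]]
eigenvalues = [0.78, 0.29, 0.26]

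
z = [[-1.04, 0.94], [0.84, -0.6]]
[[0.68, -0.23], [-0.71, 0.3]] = z@ [[-1.59, 0.86], [-1.04, 0.71]]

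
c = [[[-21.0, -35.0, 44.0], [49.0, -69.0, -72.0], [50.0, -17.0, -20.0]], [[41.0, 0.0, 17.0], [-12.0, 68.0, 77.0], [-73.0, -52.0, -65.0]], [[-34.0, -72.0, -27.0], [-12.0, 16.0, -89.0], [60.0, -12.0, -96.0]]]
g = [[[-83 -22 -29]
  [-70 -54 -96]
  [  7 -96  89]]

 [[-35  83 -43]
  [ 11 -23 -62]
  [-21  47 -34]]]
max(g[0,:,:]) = 89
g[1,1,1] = -23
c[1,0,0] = 41.0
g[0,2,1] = -96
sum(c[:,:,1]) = -173.0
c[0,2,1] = -17.0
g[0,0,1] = -22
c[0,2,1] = -17.0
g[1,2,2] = -34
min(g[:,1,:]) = -96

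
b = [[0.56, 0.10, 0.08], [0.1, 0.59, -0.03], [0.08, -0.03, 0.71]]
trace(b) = 1.86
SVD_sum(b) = [[0.15,0.04,0.29], [0.04,0.01,0.07], [0.29,0.07,0.59]] + [[0.16, 0.26, -0.11],  [0.26, 0.42, -0.18],  [-0.11, -0.18, 0.08]] + [[0.25,-0.2,-0.1],  [-0.20,0.16,0.08],  [-0.1,0.08,0.04]]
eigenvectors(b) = [[0.75, -0.49, 0.44], [-0.59, -0.80, 0.11], [-0.3, 0.35, 0.89]]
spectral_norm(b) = 0.75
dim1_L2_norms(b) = [0.57, 0.6, 0.72]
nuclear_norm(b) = 1.86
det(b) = 0.22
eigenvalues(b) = [0.45, 0.67, 0.75]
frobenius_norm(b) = 1.10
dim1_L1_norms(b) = [0.74, 0.72, 0.82]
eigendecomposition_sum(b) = [[0.25,-0.2,-0.1], [-0.2,0.16,0.08], [-0.1,0.08,0.04]] + [[0.16, 0.26, -0.11], [0.26, 0.42, -0.18], [-0.11, -0.18, 0.08]] + [[0.15,0.04,0.29], [0.04,0.01,0.07], [0.29,0.07,0.59]]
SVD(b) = [[0.44,0.49,-0.75], [0.11,0.80,0.59], [0.89,-0.35,0.3]] @ diag([0.7460508998064506, 0.6650642257993509, 0.4488848743941985]) @ [[0.44, 0.11, 0.89], [0.49, 0.80, -0.35], [-0.75, 0.59, 0.30]]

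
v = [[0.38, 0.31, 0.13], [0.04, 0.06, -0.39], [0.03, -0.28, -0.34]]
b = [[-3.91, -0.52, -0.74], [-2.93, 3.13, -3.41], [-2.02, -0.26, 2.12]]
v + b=[[-3.53, -0.21, -0.61], [-2.89, 3.19, -3.8], [-1.99, -0.54, 1.78]]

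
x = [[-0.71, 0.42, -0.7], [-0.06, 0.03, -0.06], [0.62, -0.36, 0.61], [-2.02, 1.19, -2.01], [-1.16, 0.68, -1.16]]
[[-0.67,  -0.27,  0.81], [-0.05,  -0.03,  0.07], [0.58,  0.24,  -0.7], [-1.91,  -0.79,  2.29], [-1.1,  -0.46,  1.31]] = x @ [[-0.19, 0.38, -0.90], [-0.44, 0.79, 0.43], [0.88, 0.48, 0.02]]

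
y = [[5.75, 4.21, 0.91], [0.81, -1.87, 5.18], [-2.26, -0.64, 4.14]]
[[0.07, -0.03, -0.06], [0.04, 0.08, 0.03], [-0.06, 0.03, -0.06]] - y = [[-5.68, -4.24, -0.97], [-0.77, 1.95, -5.15], [2.20, 0.67, -4.20]]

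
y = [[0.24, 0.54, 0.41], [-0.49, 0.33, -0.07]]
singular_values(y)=[0.72, 0.59]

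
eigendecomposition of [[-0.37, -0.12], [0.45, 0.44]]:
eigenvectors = [[-0.85, 0.16], [0.52, -0.99]]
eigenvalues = [-0.3, 0.37]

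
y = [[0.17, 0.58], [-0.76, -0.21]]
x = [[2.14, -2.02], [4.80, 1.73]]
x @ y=[[1.9, 1.67], [-0.5, 2.42]]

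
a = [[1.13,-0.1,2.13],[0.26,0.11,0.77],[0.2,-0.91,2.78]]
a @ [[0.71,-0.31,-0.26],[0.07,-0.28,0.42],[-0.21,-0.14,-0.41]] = [[0.35, -0.62, -1.21], [0.03, -0.22, -0.34], [-0.51, -0.2, -1.57]]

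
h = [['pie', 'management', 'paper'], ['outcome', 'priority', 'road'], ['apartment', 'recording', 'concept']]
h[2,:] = ['apartment', 'recording', 'concept']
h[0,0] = 'pie'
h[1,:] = ['outcome', 'priority', 'road']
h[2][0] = 'apartment'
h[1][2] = 'road'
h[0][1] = 'management'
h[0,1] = 'management'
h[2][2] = 'concept'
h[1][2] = 'road'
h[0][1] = 'management'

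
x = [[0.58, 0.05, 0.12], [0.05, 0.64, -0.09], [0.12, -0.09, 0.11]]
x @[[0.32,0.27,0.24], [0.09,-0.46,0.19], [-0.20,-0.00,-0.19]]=[[0.17,0.13,0.13], [0.09,-0.28,0.15], [0.01,0.07,-0.01]]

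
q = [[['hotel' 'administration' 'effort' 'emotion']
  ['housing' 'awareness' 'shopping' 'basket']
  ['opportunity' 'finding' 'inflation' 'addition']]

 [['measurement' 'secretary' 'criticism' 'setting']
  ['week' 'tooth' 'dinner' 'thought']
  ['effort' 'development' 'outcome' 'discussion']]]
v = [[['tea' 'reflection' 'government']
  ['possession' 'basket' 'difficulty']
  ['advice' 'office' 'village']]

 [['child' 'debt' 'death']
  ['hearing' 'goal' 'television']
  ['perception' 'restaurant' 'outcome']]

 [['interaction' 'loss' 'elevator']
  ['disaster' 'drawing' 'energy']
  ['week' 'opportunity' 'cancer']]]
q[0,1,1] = 'awareness'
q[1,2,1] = 'development'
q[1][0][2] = 'criticism'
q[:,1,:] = [['housing', 'awareness', 'shopping', 'basket'], ['week', 'tooth', 'dinner', 'thought']]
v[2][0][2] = 'elevator'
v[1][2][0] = 'perception'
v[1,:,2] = ['death', 'television', 'outcome']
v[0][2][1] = 'office'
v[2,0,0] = 'interaction'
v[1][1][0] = 'hearing'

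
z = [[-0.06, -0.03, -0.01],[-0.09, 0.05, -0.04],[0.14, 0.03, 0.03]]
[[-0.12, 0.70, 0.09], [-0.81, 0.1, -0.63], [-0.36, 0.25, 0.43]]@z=[[-0.04, 0.04, -0.02], [-0.05, 0.01, -0.01], [0.06, 0.04, 0.01]]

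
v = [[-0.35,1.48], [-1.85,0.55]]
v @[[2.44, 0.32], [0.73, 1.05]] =[[0.23,1.44],[-4.11,-0.01]]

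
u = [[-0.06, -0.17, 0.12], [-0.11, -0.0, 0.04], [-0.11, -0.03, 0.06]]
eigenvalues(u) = [-0.09, 0.09, 0.01]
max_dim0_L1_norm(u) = 0.28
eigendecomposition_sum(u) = [[-0.08, -0.12, 0.09], [-0.06, -0.10, 0.08], [-0.07, -0.1, 0.08]] + [[0.02,  -0.05,  0.02], [-0.04,  0.10,  -0.04], [-0.04,  0.09,  -0.04]] + [[-0.00,-0.0,0.00], [-0.0,-0.01,0.01], [-0.00,-0.01,0.01]]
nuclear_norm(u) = 0.37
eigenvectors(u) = [[-0.64, -0.34, 0.28], [-0.52, 0.72, 0.48], [-0.57, 0.61, 0.83]]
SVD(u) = [[-0.83, 0.55, -0.13], [-0.33, -0.67, -0.67], [-0.45, -0.51, 0.73]] @ diag([0.24862597506179232, 0.12402618814263629, 0.0016214744464253447]) @ [[0.55, 0.62, -0.56],  [0.78, -0.62, 0.07],  [0.31, 0.47, 0.82]]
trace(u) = 0.00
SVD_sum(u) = [[-0.11, -0.13, 0.12], [-0.05, -0.05, 0.05], [-0.06, -0.07, 0.06]] + [[0.05, -0.04, 0.0], [-0.06, 0.05, -0.01], [-0.05, 0.04, -0.00]] + [[-0.0, -0.0, -0.0], [-0.0, -0.0, -0.00], [0.0, 0.00, 0.00]]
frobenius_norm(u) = 0.28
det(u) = -0.00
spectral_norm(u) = 0.25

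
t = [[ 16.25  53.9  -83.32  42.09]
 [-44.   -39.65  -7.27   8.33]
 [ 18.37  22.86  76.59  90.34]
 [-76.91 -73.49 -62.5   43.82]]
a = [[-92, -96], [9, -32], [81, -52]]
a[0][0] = -92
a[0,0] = -92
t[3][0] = -76.91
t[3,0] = -76.91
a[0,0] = -92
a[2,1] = -52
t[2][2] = 76.59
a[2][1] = -52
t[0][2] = -83.32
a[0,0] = -92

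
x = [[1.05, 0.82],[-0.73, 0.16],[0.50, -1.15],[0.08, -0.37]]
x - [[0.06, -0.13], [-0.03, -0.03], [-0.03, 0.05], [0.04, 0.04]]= [[0.99,0.95], [-0.70,0.19], [0.53,-1.2], [0.04,-0.41]]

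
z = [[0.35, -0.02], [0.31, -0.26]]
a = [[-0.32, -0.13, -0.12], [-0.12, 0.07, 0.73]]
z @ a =[[-0.11, -0.05, -0.06],  [-0.07, -0.06, -0.23]]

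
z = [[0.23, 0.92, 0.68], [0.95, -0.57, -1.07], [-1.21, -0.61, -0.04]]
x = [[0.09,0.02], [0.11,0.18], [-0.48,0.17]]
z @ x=[[-0.20, 0.29], [0.54, -0.27], [-0.16, -0.14]]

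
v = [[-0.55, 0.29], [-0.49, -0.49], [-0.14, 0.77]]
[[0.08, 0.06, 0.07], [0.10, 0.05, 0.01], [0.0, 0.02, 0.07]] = v@[[-0.17,-0.11,-0.09],[-0.03,0.0,0.07]]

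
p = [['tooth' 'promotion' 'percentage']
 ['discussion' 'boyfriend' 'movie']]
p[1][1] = 'boyfriend'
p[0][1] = 'promotion'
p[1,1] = 'boyfriend'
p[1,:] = ['discussion', 'boyfriend', 'movie']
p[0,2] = 'percentage'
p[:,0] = ['tooth', 'discussion']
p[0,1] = 'promotion'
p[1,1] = 'boyfriend'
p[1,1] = 'boyfriend'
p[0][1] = 'promotion'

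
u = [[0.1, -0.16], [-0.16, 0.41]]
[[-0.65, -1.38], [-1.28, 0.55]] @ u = [[0.16,-0.46],  [-0.22,0.43]]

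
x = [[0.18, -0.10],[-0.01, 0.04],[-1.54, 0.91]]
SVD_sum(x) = [[0.18, -0.1], [-0.02, 0.01], [-1.54, 0.91]] + [[0.0,0.00], [0.01,0.03], [0.00,0.0]]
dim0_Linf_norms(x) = [1.54, 0.91]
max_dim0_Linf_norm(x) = 1.54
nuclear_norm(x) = 1.83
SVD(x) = [[-0.11, -0.18], [0.02, -0.98], [0.99, -0.01]] @ diag([1.8008077630905104, 0.029856329194207394]) @ [[-0.86, 0.51], [-0.51, -0.86]]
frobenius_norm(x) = 1.80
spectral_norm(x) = 1.80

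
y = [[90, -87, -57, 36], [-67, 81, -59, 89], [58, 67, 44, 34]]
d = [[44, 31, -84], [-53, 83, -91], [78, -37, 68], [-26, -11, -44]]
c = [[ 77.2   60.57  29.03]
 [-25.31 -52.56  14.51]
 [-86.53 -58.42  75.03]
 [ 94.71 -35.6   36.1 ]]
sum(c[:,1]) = -86.01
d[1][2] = -91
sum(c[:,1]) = -86.01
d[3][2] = -44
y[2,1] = 67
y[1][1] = 81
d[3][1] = -11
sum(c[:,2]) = 154.67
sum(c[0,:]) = 166.8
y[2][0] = 58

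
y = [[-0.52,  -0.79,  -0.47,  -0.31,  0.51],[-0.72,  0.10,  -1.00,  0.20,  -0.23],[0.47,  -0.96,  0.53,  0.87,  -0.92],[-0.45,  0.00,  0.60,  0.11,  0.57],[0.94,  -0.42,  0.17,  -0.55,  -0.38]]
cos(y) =[[0.39, -0.22, -0.29, 0.32, 0.07],[0.16, 0.27, 0.05, 0.21, -0.30],[0.25, 0.18, 0.38, -0.29, -0.40],[-0.43, 0.23, -0.26, 0.83, 0.45],[0.11, 0.34, 0.14, 0.05, 0.85]]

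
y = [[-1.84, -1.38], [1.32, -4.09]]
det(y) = 9.347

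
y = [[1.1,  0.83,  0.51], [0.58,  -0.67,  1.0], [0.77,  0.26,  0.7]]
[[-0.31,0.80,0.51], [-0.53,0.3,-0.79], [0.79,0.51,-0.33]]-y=[[-1.41, -0.03, 0.0], [-1.11, 0.97, -1.79], [0.02, 0.25, -1.03]]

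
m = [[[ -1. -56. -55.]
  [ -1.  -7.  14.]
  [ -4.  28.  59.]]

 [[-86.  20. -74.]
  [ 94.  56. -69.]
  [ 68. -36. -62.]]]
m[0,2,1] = 28.0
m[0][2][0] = -4.0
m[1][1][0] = 94.0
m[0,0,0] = -1.0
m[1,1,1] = 56.0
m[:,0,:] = [[-1.0, -56.0, -55.0], [-86.0, 20.0, -74.0]]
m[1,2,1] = -36.0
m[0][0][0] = -1.0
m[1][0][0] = -86.0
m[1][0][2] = -74.0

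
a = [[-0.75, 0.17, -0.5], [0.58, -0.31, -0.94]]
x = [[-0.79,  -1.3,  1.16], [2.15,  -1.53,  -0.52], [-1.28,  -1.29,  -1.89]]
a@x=[[1.60, 1.36, -0.01], [0.08, 0.93, 2.61]]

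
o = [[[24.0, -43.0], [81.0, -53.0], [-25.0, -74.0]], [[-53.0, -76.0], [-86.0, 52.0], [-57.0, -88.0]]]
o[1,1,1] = 52.0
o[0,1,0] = 81.0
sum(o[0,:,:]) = -90.0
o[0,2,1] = -74.0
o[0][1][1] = -53.0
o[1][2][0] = -57.0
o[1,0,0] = -53.0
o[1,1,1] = 52.0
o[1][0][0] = -53.0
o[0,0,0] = 24.0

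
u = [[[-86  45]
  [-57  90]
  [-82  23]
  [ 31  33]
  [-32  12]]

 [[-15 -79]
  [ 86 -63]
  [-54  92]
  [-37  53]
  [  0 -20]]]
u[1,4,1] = -20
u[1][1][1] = -63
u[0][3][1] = 33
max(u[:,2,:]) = 92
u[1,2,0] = -54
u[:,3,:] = [[31, 33], [-37, 53]]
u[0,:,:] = [[-86, 45], [-57, 90], [-82, 23], [31, 33], [-32, 12]]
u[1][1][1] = -63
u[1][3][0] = -37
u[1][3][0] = -37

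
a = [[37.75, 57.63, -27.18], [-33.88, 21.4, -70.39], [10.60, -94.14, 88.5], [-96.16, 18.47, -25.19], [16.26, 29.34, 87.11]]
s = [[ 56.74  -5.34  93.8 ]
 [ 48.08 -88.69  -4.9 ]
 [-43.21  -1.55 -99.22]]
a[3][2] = -25.19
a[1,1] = 21.4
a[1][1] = 21.4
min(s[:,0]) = -43.21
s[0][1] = -5.34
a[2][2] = 88.5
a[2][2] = 88.5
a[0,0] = 37.75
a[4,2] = 87.11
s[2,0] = -43.21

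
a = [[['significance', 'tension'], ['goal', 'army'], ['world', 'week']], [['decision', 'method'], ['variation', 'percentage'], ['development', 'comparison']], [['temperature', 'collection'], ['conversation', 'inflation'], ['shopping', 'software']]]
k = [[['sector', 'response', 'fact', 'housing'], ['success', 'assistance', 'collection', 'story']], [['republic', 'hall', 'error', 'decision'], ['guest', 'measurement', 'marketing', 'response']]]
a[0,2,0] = 'world'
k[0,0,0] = 'sector'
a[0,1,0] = 'goal'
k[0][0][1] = 'response'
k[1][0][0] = 'republic'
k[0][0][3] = 'housing'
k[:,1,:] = [['success', 'assistance', 'collection', 'story'], ['guest', 'measurement', 'marketing', 'response']]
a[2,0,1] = 'collection'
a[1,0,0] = 'decision'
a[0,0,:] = ['significance', 'tension']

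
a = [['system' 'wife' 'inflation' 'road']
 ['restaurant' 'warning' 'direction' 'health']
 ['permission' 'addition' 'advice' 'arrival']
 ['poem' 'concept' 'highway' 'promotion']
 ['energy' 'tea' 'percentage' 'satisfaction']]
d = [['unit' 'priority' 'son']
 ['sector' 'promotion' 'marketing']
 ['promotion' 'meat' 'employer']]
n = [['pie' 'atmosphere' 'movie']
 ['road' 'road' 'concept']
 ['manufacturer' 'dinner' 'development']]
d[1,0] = 'sector'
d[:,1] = ['priority', 'promotion', 'meat']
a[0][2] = 'inflation'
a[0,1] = 'wife'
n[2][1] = 'dinner'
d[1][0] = 'sector'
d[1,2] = 'marketing'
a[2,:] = ['permission', 'addition', 'advice', 'arrival']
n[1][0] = 'road'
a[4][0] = 'energy'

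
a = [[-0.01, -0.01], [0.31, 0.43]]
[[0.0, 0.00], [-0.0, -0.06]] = a @ [[0.0, 0.01], [-0.01, -0.15]]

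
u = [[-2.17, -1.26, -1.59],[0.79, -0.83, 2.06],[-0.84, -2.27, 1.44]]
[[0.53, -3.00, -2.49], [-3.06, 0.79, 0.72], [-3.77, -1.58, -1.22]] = u @ [[0.20, 1.02, 0.84], [0.8, 0.42, 0.33], [-1.24, 0.16, 0.16]]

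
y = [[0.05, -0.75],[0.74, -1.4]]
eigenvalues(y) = [(-0.67+0.17j), (-0.67-0.17j)]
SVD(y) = [[-0.41, -0.91], [-0.91, 0.41]] @ diag([1.730328138359847, 0.2802936560112376]) @ [[-0.40, 0.92], [0.92, 0.4]]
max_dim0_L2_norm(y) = 1.59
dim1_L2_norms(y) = [0.75, 1.58]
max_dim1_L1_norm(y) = 2.14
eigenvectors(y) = [[0.71+0.00j,(0.71-0j)], [(0.69-0.16j),0.69+0.16j]]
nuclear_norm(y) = 2.01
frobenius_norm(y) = 1.75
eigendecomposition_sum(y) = [[(0.02+1.51j), -0.37-1.48j], [(0.37+1.46j), -0.70-1.34j]] + [[(0.03-1.51j),-0.38+1.48j], [0.37-1.46j,-0.70+1.34j]]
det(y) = 0.48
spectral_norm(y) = 1.73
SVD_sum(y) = [[0.28, -0.65], [0.64, -1.45]] + [[-0.23,  -0.10],[0.1,  0.05]]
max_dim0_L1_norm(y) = 2.15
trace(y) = -1.35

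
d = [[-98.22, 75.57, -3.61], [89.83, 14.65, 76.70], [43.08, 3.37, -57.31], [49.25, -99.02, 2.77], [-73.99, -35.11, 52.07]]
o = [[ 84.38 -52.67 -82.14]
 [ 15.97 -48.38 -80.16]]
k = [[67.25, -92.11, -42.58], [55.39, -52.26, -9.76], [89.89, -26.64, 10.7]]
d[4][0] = -73.99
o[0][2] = -82.14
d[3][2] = 2.77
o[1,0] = 15.97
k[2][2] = 10.7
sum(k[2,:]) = 73.95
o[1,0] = 15.97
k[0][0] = 67.25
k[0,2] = -42.58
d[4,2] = 52.07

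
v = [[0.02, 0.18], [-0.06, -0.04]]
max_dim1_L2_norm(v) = 0.18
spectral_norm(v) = 0.19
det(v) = 0.01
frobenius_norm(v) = 0.19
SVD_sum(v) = [[0.03, 0.18], [-0.01, -0.05]] + [[-0.01,0.00], [-0.05,0.01]]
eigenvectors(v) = [[(0.87+0j), (0.87-0j)], [-0.14+0.48j, -0.14-0.48j]]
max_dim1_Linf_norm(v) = 0.18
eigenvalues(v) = [(-0.01+0.1j), (-0.01-0.1j)]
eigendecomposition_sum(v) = [[(0.01+0.05j), (0.09+0.01j)], [(-0.03-0j), -0.02+0.05j]] + [[(0.01-0.05j), (0.09-0.01j)], [-0.03+0.00j, (-0.02-0.05j)]]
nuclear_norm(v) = 0.24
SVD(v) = [[0.96, -0.27],[-0.27, -0.96]] @ diag([0.18749798511291663, 0.05333390646292926]) @ [[0.19, 0.98], [0.98, -0.19]]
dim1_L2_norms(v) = [0.18, 0.07]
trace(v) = -0.02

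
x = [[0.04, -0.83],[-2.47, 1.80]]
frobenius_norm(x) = 3.17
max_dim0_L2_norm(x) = 2.47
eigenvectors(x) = [[-0.72, 0.31], [-0.69, -0.95]]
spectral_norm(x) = 3.10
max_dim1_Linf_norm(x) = 2.47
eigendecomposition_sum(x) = [[-0.58, -0.19], [-0.56, -0.18]] + [[0.62, -0.64], [-1.91, 1.98]]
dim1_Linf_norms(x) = [0.83, 2.47]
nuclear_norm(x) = 3.74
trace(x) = 1.84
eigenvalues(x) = [-0.76, 2.6]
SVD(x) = [[-0.18, 0.98], [0.98, 0.18]] @ diag([3.1023960402403117, 0.6376039597596889]) @ [[-0.79, 0.62], [-0.62, -0.79]]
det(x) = -1.98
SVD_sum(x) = [[0.43, -0.34], [-2.4, 1.89]] + [[-0.39,  -0.49], [-0.07,  -0.09]]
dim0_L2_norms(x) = [2.47, 1.98]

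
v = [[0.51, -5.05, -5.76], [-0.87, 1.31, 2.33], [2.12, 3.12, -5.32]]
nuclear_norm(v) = 14.92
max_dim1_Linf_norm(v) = 5.76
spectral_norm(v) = 8.73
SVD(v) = [[-0.82, -0.49, 0.3], [0.32, 0.05, 0.95], [-0.48, 0.87, 0.11]] @ diag([8.733916352381383, 5.734527430199515, 0.45519259868155176]) @ [[-0.20, 0.35, 0.92],[0.27, 0.92, -0.29],[-0.94, 0.19, -0.27]]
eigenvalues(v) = [-4.23, -1.99, 2.71]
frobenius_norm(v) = 10.46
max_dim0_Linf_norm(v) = 5.76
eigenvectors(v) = [[0.66, -0.88, -0.89], [-0.20, 0.1, 0.45], [0.72, -0.47, -0.06]]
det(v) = 22.80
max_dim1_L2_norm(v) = 7.68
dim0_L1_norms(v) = [3.5, 9.48, 13.41]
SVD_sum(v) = [[1.4, -2.48, -6.54],[-0.54, 0.96, 2.53],[0.83, -1.46, -3.86]] + [[-0.76, -2.59, 0.82], [0.08, 0.27, -0.08], [1.34, 4.57, -1.45]] + [[-0.13, 0.03, -0.04],  [-0.41, 0.08, -0.12],  [-0.05, 0.01, -0.01]]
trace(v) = -3.50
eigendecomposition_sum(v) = [[3.62,  6.39,  -5.47], [-1.08,  -1.91,  1.64], [3.93,  6.93,  -5.94]] + [[-3.45,-6.57,1.36],  [0.39,0.73,-0.15],  [-1.83,-3.49,0.72]] + [[0.33, -4.87, -1.65],[-0.17, 2.49, 0.84],[0.02, -0.32, -0.11]]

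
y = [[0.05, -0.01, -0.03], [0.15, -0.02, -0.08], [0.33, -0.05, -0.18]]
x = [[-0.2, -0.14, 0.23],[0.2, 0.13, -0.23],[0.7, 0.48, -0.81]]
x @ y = [[0.04, -0.01, -0.02], [-0.05, 0.01, 0.02], [-0.16, 0.02, 0.09]]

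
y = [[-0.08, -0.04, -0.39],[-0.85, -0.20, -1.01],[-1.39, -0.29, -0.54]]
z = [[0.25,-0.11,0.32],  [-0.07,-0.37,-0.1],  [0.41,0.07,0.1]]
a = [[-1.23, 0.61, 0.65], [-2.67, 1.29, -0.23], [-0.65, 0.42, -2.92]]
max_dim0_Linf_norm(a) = 2.92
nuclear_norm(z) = 1.15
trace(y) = -0.82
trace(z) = -0.02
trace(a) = -2.86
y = a @ z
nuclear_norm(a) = 6.36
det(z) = 0.04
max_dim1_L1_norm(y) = 2.22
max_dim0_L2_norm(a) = 3.01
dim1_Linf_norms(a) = [1.23, 2.67, 2.92]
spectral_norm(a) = 3.53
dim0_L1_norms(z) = [0.73, 0.55, 0.52]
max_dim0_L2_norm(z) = 0.49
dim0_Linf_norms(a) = [2.67, 1.29, 2.92]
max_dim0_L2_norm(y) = 1.63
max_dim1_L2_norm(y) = 1.52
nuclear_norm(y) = 2.56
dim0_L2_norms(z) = [0.49, 0.39, 0.35]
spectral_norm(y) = 1.98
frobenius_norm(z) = 0.72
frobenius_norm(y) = 2.06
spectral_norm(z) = 0.57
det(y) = -0.01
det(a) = -0.33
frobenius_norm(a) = 4.50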